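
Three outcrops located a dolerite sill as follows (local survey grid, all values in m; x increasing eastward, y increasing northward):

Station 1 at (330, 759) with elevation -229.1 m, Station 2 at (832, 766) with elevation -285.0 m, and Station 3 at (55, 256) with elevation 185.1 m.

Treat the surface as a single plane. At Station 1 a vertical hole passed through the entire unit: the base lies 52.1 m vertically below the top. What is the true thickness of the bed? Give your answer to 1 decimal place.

Let the plane be z = a·x + b·y + c.
Station 2−Station 1: 502a + 7b = −55.9;  Station 3−Station 1: −275a − 503b = 414.2.
Solving gives a = −0.10064, b = −0.76844.
|∇z| = √(a²+b²) = 0.77500, so dip δ = arctan(0.77500) = 37.78°.
True thickness = vertical thickness × cos δ = 52.1 × cos 37.78° = 41.2 m.

41.2 m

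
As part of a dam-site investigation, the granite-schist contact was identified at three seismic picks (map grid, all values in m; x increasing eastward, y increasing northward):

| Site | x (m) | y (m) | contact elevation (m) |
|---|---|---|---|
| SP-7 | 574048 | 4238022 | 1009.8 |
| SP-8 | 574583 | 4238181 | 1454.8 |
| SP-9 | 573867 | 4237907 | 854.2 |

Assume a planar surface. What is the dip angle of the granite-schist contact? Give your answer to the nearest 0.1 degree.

Two edge vectors: SP-7→SP-8 = (535, 159, 445), SP-7→SP-9 = (-181, -115, -155.6).
Normal n = (SP-7→SP-8) × (SP-7→SP-9) = (26434.6, 2701, -32746).
So ∂z/∂x = −n_x/n_z = 0.80726 and ∂z/∂y = −n_y/n_z = 0.08248.
Gradient magnitude |∇z| = √(a² + b²) = √(0.65167 + 0.00680) = 0.81146.
True dip = arctan(0.81146) = 39.1°, dipping toward W (azimuth ≈ 264°).

39.1°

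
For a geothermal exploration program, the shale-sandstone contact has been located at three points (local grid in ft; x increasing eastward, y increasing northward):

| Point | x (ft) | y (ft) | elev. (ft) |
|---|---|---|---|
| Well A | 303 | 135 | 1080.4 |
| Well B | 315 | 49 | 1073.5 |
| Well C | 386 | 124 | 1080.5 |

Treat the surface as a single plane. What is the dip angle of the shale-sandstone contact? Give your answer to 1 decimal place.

Two edge vectors: Well A→Well B = (12, -86, -6.9), Well A→Well C = (83, -11, 0.1).
Normal n = (Well A→Well B) × (Well A→Well C) = (-84.5, -573.9, 7006).
So ∂z/∂x = −n_x/n_z = 0.01206 and ∂z/∂y = −n_y/n_z = 0.08192.
Gradient magnitude |∇z| = √(a² + b²) = √(0.00015 + 0.00671) = 0.08280.
True dip = arctan(0.08280) = 4.7°, dipping toward S (azimuth ≈ 188°).

4.7°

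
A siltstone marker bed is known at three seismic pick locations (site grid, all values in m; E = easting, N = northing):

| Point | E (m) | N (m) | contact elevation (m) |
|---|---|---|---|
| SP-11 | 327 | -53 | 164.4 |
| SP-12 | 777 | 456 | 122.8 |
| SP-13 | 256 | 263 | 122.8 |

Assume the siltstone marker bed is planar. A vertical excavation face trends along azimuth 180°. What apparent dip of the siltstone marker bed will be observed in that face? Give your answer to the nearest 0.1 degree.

6.9°

Two edge vectors: SP-11→SP-12 = (450, 509, -41.6), SP-11→SP-13 = (-71, 316, -41.6).
Normal n = (SP-11→SP-12) × (SP-11→SP-13) = (-8028.8, 21673.6, 178339).
So ∂z/∂E = −n_x/n_z = 0.04502 and ∂z/∂N = −n_y/n_z = −0.12153.
Unit vector along 180° is (sin 180°, cos 180°) = (0.0000, -1.0000).
Slope in that direction = a·(0.0000) + b·(-1.0000) = 0.12153.
Apparent dip = arctan|0.12153| = 6.9° (true dip is 7.4°, so apparent ≤ true as expected).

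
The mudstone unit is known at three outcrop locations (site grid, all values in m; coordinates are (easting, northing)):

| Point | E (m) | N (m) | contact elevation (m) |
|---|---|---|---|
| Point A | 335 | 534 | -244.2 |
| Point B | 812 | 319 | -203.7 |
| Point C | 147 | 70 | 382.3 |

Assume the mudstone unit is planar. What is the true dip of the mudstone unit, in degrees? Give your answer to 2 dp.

Two edge vectors: Point A→Point B = (477, -215, 40.5), Point A→Point C = (-188, -464, 626.5).
Normal n = (Point A→Point B) × (Point A→Point C) = (-115905.5, -306454.5, -261748).
So ∂z/∂E = −n_x/n_z = −0.44281 and ∂z/∂N = −n_y/n_z = −1.17080.
Gradient magnitude |∇z| = √(a² + b²) = √(0.19608 + 1.37077) = 1.25174.
True dip = arctan(1.25174) = 51.38°, dipping toward NNE (azimuth ≈ 021°).

51.38°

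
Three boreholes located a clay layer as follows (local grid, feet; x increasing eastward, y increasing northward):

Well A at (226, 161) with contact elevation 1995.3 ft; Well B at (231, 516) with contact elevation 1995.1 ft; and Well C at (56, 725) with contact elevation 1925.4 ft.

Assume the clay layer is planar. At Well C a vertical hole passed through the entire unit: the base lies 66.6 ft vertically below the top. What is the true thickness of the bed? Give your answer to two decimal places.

62.03 ft

Two edge vectors: Well A→Well B = (5, 355, -0.2), Well A→Well C = (-170, 564, -69.9).
Normal n = (Well A→Well B) × (Well A→Well C) = (-24701.7, 383.5, 63170).
So ∂z/∂x = −n_x/n_z = 0.39104 and ∂z/∂y = −n_y/n_z = −0.00607.
|∇z| = √(a²+b²) = 0.39108, so dip δ = arctan(0.39108) = 21.36°.
True thickness = vertical thickness × cos δ = 66.6 × cos 21.36° = 62.03 ft.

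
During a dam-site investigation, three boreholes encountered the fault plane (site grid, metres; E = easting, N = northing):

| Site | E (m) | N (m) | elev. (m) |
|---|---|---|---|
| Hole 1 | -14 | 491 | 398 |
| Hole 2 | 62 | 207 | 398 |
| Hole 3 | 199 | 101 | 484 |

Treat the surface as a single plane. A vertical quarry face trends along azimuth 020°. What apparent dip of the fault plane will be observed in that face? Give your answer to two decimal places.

25.17°

Two edge vectors: Hole 1→Hole 2 = (76, -284, 0), Hole 1→Hole 3 = (213, -390, 86).
Normal n = (Hole 1→Hole 2) × (Hole 1→Hole 3) = (-24424, -6536, 30852).
So ∂z/∂E = −n_x/n_z = 0.79165 and ∂z/∂N = −n_y/n_z = 0.21185.
Unit vector along 020° is (sin 20°, cos 20°) = (0.3420, 0.9397).
Slope in that direction = a·(0.3420) + b·(0.9397) = 0.46983.
Apparent dip = arctan|0.46983| = 25.17° (true dip is 39.3°, so apparent ≤ true as expected).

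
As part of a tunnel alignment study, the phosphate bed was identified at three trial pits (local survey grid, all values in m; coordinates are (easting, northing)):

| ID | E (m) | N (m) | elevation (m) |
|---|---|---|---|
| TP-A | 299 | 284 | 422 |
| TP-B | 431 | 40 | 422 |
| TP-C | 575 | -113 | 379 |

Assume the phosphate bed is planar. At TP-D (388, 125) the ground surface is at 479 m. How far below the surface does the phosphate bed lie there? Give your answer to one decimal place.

59.1 m

Let the plane be z = a·E + b·N + c.
TP-B−TP-A: 132a − 244b = 0;  TP-C−TP-A: 276a − 397b = −43.
Solving gives a = −0.70228, b = −0.37992.
Then c = 422 − a·299 − b·284 = 739.88.
At (388, 125): z_contact = −272.48 − 47.49 + 739.88 = 419.90 m.
Depth below ground = 479 − 419.90 = 59.1 m.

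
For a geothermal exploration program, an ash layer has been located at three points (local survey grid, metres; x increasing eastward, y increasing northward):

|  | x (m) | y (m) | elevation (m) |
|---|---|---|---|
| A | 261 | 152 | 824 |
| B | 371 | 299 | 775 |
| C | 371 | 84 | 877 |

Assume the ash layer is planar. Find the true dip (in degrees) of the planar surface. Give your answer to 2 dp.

Let the plane be z = a·x + b·y + c.
B−A: 110a + 147b = −49;  C−A: 110a − 68b = 53.
Solving gives a = 0.18854, b = −0.47442.
Gradient magnitude |∇z| = √(a² + b²) = √(0.03555 + 0.22507) = 0.51051.
True dip = arctan(0.51051) = 27.04°, dipping toward NNW (azimuth ≈ 338°).

27.04°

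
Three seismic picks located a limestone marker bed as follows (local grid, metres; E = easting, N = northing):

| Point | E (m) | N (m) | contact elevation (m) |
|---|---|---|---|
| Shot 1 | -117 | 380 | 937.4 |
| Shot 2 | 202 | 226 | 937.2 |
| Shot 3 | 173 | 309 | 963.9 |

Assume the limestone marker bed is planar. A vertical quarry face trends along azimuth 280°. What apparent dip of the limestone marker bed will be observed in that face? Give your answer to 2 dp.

Two edge vectors: Shot 1→Shot 2 = (319, -154, -0.2), Shot 1→Shot 3 = (290, -71, 26.5).
Normal n = (Shot 1→Shot 2) × (Shot 1→Shot 3) = (-4095.2, -8511.5, 22011).
So ∂z/∂E = −n_x/n_z = 0.18605 and ∂z/∂N = −n_y/n_z = 0.38669.
Unit vector along 280° is (sin 280°, cos 280°) = (-0.9848, 0.1736).
Slope in that direction = a·(-0.9848) + b·(0.1736) = −0.11608.
Apparent dip = arctan|0.11608| = 6.62° (true dip is 23.2°, so apparent ≤ true as expected).

6.62°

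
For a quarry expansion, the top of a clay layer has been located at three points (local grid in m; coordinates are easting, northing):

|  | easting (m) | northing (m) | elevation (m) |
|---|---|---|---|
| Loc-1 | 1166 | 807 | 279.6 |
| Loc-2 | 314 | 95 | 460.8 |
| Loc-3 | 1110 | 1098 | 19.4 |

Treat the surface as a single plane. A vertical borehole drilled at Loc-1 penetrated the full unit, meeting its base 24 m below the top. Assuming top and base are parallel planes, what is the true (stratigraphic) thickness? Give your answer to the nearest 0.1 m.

Two edge vectors: Loc-1→Loc-2 = (-852, -712, 181.2), Loc-1→Loc-3 = (-56, 291, -260.2).
Normal n = (Loc-1→Loc-2) × (Loc-1→Loc-3) = (132533.2, -231837.6, -287804).
So ∂z/∂easting = −n_x/n_z = 0.46050 and ∂z/∂northing = −n_y/n_z = −0.80554.
|∇z| = √(a²+b²) = 0.92788, so dip δ = arctan(0.92788) = 42.86°.
True thickness = vertical thickness × cos δ = 24 × cos 42.86° = 17.6 m.

17.6 m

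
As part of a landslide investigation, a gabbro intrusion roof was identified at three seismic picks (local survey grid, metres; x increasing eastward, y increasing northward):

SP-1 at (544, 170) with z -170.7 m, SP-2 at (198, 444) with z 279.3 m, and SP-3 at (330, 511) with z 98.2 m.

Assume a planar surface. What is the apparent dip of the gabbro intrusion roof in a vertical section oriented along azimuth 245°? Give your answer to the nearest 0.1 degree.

51.1°

Two edge vectors: SP-1→SP-2 = (-346, 274, 450), SP-1→SP-3 = (-214, 341, 268.9).
Normal n = (SP-1→SP-2) × (SP-1→SP-3) = (-79771.4, -3260.6, -59350).
So ∂z/∂x = −n_x/n_z = −1.34408 and ∂z/∂y = −n_y/n_z = −0.05494.
Unit vector along 245° is (sin 245°, cos 245°) = (-0.9063, -0.4226).
Slope in that direction = a·(-0.9063) + b·(-0.4226) = 1.24137.
Apparent dip = arctan|1.24137| = 51.1° (true dip is 53.4°, so apparent ≤ true as expected).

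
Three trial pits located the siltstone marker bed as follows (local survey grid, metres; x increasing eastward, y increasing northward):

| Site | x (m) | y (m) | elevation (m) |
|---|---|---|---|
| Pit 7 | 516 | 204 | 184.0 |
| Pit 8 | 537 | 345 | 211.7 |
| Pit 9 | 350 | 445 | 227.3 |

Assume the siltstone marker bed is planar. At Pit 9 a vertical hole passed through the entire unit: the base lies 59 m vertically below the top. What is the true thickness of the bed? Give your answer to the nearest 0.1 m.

Two edge vectors: Pit 7→Pit 8 = (21, 141, 27.7), Pit 7→Pit 9 = (-166, 241, 43.3).
Normal n = (Pit 7→Pit 8) × (Pit 7→Pit 9) = (-570.4, -5507.5, 28467).
So ∂z/∂x = −n_x/n_z = 0.02004 and ∂z/∂y = −n_y/n_z = 0.19347.
|∇z| = √(a²+b²) = 0.19450, so dip δ = arctan(0.19450) = 11.01°.
True thickness = vertical thickness × cos δ = 59 × cos 11.01° = 57.9 m.

57.9 m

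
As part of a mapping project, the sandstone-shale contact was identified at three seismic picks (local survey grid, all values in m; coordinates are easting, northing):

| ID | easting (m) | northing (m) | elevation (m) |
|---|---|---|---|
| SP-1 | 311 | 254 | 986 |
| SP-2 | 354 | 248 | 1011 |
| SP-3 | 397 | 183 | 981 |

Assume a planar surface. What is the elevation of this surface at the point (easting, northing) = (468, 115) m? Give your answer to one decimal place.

968.1 m

Let the plane be z = a·easting + b·northing + c.
SP-2−SP-1: 43a − 6b = 25;  SP-3−SP-1: 86a − 71b = −5.
Solving gives a = 0.71147, b = 0.93220.
Then c = 986 − a·311 − b·254 = 527.95.
At (468, 115): z = 333.0 + 107.2 + 527.95 = 968.1 m.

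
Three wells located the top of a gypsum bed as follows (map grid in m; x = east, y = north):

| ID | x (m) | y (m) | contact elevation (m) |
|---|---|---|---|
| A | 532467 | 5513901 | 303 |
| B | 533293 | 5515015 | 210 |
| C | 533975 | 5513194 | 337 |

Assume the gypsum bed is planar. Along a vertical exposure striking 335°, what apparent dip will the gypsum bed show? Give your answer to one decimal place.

Let the plane be z = a·x + b·y + c.
B−A: 826a + 1114b = −93;  C−A: 1508a − 707b = 34.
Solving gives a = −0.01231, b = −0.07435.
Unit vector along 335° is (sin 335°, cos 335°) = (-0.4226, 0.9063).
Slope in that direction = a·(-0.4226) + b·(0.9063) = −0.06218.
Apparent dip = arctan|0.06218| = 3.6° (true dip is 4.3°, so apparent ≤ true as expected).

3.6°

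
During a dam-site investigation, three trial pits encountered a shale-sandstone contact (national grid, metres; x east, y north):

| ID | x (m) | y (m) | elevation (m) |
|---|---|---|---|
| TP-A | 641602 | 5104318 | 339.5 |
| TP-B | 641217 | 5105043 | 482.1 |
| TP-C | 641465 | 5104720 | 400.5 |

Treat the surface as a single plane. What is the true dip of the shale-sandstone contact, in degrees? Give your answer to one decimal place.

Two edge vectors: TP-A→TP-B = (-385, 725, 142.6), TP-A→TP-C = (-137, 402, 61).
Normal n = (TP-A→TP-B) × (TP-A→TP-C) = (-13100.2, 3948.8, -55445).
So ∂z/∂x = −n_x/n_z = −0.23627 and ∂z/∂y = −n_y/n_z = 0.07122.
Gradient magnitude |∇z| = √(a² + b²) = √(0.05583 + 0.00507) = 0.24677.
True dip = arctan(0.24677) = 13.9°, dipping toward ESE (azimuth ≈ 107°).

13.9°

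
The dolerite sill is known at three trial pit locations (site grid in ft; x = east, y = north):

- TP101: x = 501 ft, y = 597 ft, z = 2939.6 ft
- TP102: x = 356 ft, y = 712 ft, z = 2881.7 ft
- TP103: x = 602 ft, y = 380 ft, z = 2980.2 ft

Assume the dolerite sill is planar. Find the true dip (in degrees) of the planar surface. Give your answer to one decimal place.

21.7°

Two edge vectors: TP101→TP102 = (-145, 115, -57.9), TP101→TP103 = (101, -217, 40.6).
Normal n = (TP101→TP102) × (TP101→TP103) = (-7895.3, 39.1, 19850).
So ∂z/∂x = −n_x/n_z = 0.39775 and ∂z/∂y = −n_y/n_z = −0.00197.
Gradient magnitude |∇z| = √(a² + b²) = √(0.15820 + 0.00000) = 0.39775.
True dip = arctan(0.39775) = 21.7°, dipping toward W (azimuth ≈ 270°).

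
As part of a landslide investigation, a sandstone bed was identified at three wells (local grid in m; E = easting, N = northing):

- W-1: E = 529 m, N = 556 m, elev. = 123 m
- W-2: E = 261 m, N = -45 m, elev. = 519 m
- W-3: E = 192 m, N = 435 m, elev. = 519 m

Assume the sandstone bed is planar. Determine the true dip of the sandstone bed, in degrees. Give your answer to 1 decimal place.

48.5°

Let the plane be z = a·E + b·N + c.
W-2−W-1: −268a − 601b = 396;  W-3−W-1: −337a − 121b = 396.
Solving gives a = −1.11740, b = −0.16063.
Gradient magnitude |∇z| = √(a² + b²) = √(1.24859 + 0.02580) = 1.12889.
True dip = arctan(1.12889) = 48.5°, dipping toward E (azimuth ≈ 082°).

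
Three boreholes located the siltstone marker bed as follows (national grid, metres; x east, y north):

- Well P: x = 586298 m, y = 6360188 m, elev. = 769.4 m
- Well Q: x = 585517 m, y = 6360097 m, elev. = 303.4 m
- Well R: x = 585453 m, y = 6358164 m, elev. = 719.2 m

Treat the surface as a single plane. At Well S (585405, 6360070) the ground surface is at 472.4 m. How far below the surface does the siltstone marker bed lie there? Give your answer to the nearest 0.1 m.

Let the plane be z = a·x + b·y + c.
Well Q−Well P: −781a − 91b = −466;  Well R−Well P: −845a − 2024b = −50.2.
Solving gives a = 0.624142317, b = −0.235770879.
Then c = 769.4 − a·586298 − b·6360188 = 1134383.12.
At (585405, 6360070): z_contact = 365376.03 − 1499519.29 + 1134383.12 = 239.86 m.
Depth below ground = 472.4 − 239.86 = 232.5 m.

232.5 m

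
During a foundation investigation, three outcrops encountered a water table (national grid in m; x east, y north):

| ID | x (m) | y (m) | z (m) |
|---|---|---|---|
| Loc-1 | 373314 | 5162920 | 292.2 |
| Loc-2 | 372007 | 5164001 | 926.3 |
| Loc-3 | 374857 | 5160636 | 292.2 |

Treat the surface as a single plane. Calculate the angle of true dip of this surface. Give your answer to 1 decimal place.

53.0°

Two edge vectors: Loc-1→Loc-2 = (-1307, 1081, 634.1), Loc-1→Loc-3 = (1543, -2284, 0).
Normal n = (Loc-1→Loc-2) × (Loc-1→Loc-3) = (1448284.4, 978416.3, 1317205).
So ∂z/∂x = −n_x/n_z = −1.09951 and ∂z/∂y = −n_y/n_z = −0.74280.
Gradient magnitude |∇z| = √(a² + b²) = √(1.20893 + 0.55175) = 1.32691.
True dip = arctan(1.32691) = 53.0°, dipping toward NE (azimuth ≈ 056°).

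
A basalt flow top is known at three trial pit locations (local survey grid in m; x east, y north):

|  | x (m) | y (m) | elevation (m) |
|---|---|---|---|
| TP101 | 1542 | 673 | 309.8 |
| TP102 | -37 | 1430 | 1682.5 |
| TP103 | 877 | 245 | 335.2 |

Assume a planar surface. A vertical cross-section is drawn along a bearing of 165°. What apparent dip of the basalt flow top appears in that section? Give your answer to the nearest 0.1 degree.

Let the plane be z = a·x + b·y + c.
TP102−TP101: −1579a + 757b = 1372.7;  TP103−TP101: −665a − 428b = 25.4.
Solving gives a = −0.51453, b = 0.74010.
Unit vector along 165° is (sin 165°, cos 165°) = (0.2588, -0.9659).
Slope in that direction = a·(0.2588) + b·(-0.9659) = −0.84805.
Apparent dip = arctan|0.84805| = 40.3° (true dip is 42.0°, so apparent ≤ true as expected).

40.3°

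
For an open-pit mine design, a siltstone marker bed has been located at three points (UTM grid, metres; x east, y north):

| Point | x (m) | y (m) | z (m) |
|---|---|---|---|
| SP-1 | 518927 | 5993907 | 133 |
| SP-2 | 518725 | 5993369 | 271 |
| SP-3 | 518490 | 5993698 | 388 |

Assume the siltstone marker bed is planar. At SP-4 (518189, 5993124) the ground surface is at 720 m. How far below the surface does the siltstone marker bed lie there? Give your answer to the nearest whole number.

Two edge vectors: SP-1→SP-2 = (-202, -538, 138), SP-1→SP-3 = (-437, -209, 255).
Normal n = (SP-1→SP-2) × (SP-1→SP-3) = (-108348, -8796, -192888).
So ∂z/∂x = −n_x/n_z = −0.56171457 and ∂z/∂y = −n_y/n_z = −0.04560159.
Intercept c from SP-1: 133 + 291488.86 + 273331.71 = 564953.56.
At (518189, 5993124): z_contact = −291074.3 − 273296.0 + 564953.56 = 583.3 m.
Depth below ground = 720 − 583.3 = 137 m.

137 m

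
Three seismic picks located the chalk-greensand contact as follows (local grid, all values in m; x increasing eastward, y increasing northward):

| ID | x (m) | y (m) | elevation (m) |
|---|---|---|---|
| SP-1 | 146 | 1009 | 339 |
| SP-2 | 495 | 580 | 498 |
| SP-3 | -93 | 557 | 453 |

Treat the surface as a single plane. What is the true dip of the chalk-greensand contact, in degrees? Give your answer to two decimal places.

17.31°

Two edge vectors: SP-1→SP-2 = (349, -429, 159), SP-1→SP-3 = (-239, -452, 114).
Normal n = (SP-1→SP-2) × (SP-1→SP-3) = (22962, -77787, -260279).
So ∂z/∂x = −n_x/n_z = 0.08822 and ∂z/∂y = −n_y/n_z = −0.29886.
Gradient magnitude |∇z| = √(a² + b²) = √(0.00778 + 0.08932) = 0.31161.
True dip = arctan(0.31161) = 17.31°, dipping toward NNW (azimuth ≈ 344°).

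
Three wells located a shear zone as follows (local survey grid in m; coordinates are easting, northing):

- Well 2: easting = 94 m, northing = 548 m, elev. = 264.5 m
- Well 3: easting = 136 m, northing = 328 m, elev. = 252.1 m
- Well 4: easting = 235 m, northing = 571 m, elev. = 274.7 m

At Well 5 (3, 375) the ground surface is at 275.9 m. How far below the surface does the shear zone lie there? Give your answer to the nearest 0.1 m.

28.7 m

Two edge vectors: Well 2→Well 3 = (42, -220, -12.4), Well 2→Well 4 = (141, 23, 10.2).
Normal n = (Well 2→Well 3) × (Well 2→Well 4) = (-1958.8, -2176.8, 31986).
So ∂z/∂easting = −n_x/n_z = 0.06124 and ∂z/∂northing = −n_y/n_z = 0.06805.
Intercept c from Well 2: 264.5 − 5.76 − 37.29 = 221.45.
At (3, 375): z_contact = 0.18 + 25.52 + 221.45 = 247.15 m.
Depth below ground = 275.9 − 247.15 = 28.7 m.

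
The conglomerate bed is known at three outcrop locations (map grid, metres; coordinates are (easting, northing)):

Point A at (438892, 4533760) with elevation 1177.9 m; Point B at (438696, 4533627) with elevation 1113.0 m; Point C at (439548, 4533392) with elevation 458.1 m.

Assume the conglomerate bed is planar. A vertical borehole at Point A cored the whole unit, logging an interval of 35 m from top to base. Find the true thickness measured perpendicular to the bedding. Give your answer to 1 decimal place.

22.0 m

Two edge vectors: Point A→Point B = (-196, -133, -64.9), Point A→Point C = (656, -368, -719.8).
Normal n = (Point A→Point B) × (Point A→Point C) = (71850.2, -183655.2, 159376).
So ∂z/∂E = −n_x/n_z = −0.45082 and ∂z/∂N = −n_y/n_z = 1.15234.
|∇z| = √(a²+b²) = 1.23739, so dip δ = arctan(1.23739) = 51.06°.
True thickness = vertical thickness × cos δ = 35 × cos 51.06° = 22.0 m.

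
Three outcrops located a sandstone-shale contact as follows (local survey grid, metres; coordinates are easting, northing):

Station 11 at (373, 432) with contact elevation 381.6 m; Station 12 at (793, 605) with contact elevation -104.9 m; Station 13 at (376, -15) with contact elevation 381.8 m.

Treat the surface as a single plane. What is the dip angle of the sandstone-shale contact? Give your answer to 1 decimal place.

Let the plane be z = a·easting + b·northing + c.
Station 12−Station 11: 420a + 173b = −486.5;  Station 13−Station 11: 3a − 447b = 0.2.
Solving gives a = −1.15496, b = −0.00820.
Gradient magnitude |∇z| = √(a² + b²) = √(1.33392 + 0.00007) = 1.15499.
True dip = arctan(1.15499) = 49.1°, dipping toward E (azimuth ≈ 090°).

49.1°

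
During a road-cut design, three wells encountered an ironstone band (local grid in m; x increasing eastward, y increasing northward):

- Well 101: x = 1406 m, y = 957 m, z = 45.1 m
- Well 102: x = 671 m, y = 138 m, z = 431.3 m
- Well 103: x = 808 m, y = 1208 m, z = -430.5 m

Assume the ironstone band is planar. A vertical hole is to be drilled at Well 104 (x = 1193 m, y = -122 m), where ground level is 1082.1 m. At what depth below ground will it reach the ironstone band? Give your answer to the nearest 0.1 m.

200.4 m

Two edge vectors: Well 101→Well 102 = (-735, -819, 386.2), Well 101→Well 103 = (-598, 251, -475.6).
Normal n = (Well 101→Well 102) × (Well 101→Well 103) = (292580.2, -580513.6, -674247).
So ∂z/∂x = −n_x/n_z = 0.433936 and ∂z/∂y = −n_y/n_z = −0.860981.
Intercept c from Well 101: 45.1 − 610.11 + 823.96 = 258.94.
At (1193, -122): z_contact = 517.69 + 105.04 + 258.94 = 881.67 m.
Depth below ground = 1082.1 − 881.67 = 200.4 m.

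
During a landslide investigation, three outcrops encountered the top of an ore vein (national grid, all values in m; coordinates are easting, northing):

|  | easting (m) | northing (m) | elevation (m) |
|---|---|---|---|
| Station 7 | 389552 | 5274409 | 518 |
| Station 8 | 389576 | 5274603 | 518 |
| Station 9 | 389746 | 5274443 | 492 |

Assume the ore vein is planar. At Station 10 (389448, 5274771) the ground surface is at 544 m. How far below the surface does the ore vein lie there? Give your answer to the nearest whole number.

6 m

Two edge vectors: Station 7→Station 8 = (24, 194, 0), Station 7→Station 9 = (194, 34, -26).
Normal n = (Station 7→Station 8) × (Station 7→Station 9) = (-5044, 624, -36820).
So ∂z/∂easting = −n_x/n_z = −0.13699077 and ∂z/∂northing = −n_y/n_z = 0.01694731.
Intercept c from Station 7: 518 + 53365.03 − 89387.05 = −35504.02.
At (389448, 5274771): z_contact = −53350.8 + 89393.2 − 35504.02 = 538.4 m.
Depth below ground = 544 − 538.4 = 6 m.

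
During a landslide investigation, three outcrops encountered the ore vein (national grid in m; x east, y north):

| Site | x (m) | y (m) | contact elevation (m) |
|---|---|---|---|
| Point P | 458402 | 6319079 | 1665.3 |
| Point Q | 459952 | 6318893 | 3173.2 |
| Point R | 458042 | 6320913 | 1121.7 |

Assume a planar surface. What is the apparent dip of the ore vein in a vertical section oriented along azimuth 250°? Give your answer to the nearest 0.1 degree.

Let the plane be z = a·x + b·y + c.
Point Q−Point P: 1550a − 186b = 1507.9;  Point R−Point P: −360a + 1834b = −543.6.
Solving gives a = 0.95988, b = −0.10798.
Unit vector along 250° is (sin 250°, cos 250°) = (-0.9397, -0.3420).
Slope in that direction = a·(-0.9397) + b·(-0.3420) = −0.86506.
Apparent dip = arctan|0.86506| = 40.9° (true dip is 44.0°, so apparent ≤ true as expected).

40.9°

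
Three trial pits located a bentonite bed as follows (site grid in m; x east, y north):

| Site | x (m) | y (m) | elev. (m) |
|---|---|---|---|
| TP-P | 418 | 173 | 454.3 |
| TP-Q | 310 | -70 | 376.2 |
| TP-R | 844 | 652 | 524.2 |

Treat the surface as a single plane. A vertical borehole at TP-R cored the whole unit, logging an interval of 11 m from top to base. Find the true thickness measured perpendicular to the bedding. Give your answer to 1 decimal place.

9.3 m

Let the plane be z = a·x + b·y + c.
TP-Q−TP-P: −108a − 243b = −78.1;  TP-R−TP-P: 426a + 479b = 69.9.
Solving gives a = −0.39440, b = 0.49669.
|∇z| = √(a²+b²) = 0.63423, so dip δ = arctan(0.63423) = 32.38°.
True thickness = vertical thickness × cos δ = 11 × cos 32.38° = 9.3 m.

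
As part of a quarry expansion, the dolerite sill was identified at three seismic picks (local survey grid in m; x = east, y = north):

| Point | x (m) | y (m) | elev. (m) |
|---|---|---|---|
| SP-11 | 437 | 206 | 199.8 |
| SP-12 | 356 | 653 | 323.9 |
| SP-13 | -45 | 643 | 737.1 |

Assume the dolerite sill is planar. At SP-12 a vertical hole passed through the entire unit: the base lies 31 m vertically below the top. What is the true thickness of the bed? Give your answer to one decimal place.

Two edge vectors: SP-11→SP-12 = (-81, 447, 124.1), SP-11→SP-13 = (-482, 437, 537.3).
Normal n = (SP-11→SP-12) × (SP-11→SP-13) = (185941.4, -16294.9, 180057).
So ∂z/∂x = −n_x/n_z = −1.03268 and ∂z/∂y = −n_y/n_z = 0.09050.
|∇z| = √(a²+b²) = 1.03664, so dip δ = arctan(1.03664) = 46.03°.
True thickness = vertical thickness × cos δ = 31 × cos 46.03° = 21.5 m.

21.5 m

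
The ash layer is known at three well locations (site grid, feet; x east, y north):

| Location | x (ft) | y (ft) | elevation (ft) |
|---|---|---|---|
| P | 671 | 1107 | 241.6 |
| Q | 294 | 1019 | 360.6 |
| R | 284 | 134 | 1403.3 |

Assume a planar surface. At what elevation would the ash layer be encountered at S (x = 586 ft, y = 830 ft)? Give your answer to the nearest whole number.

Let the plane be z = a·x + b·y + c.
Q−P: −377a − 88b = 119;  R−P: −387a − 973b = 1161.7.
Solving gives a = −0.04074, b = −1.17773.
Then c = 241.6 − a·671 − b·1107 = 1572.69.
At (586, 830): z = −23.9 − 977.5 + 1572.69 = 571.3 ft.

571 ft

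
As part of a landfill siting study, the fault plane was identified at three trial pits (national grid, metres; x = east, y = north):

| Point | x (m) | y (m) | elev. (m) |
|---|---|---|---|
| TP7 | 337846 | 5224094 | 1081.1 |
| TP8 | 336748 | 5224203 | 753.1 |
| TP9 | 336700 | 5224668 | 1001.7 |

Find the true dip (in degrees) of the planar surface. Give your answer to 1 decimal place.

33.9°

Two edge vectors: TP7→TP8 = (-1098, 109, -328), TP7→TP9 = (-1146, 574, -79.4).
Normal n = (TP7→TP8) × (TP7→TP9) = (179617.4, 288706.8, -505338).
So ∂z/∂x = −n_x/n_z = 0.35544 and ∂z/∂y = −n_y/n_z = 0.57131.
Gradient magnitude |∇z| = √(a² + b²) = √(0.12634 + 0.32640) = 0.67286.
True dip = arctan(0.67286) = 33.9°, dipping toward SSW (azimuth ≈ 212°).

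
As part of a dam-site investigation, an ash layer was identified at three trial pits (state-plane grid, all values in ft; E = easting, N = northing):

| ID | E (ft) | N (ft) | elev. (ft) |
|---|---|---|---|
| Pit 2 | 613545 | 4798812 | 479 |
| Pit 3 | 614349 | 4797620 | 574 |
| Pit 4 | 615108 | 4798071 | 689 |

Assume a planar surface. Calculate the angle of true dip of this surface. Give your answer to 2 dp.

8.13°

Let the plane be z = a·E + b·N + c.
Pit 3−Pit 2: 804a − 1192b = 95;  Pit 4−Pit 2: 1563a − 741b = 210.
Solving gives a = 0.14197, b = 0.01606.
Gradient magnitude |∇z| = √(a² + b²) = √(0.02016 + 0.00026) = 0.14288.
True dip = arctan(0.14288) = 8.13°, dipping toward W (azimuth ≈ 264°).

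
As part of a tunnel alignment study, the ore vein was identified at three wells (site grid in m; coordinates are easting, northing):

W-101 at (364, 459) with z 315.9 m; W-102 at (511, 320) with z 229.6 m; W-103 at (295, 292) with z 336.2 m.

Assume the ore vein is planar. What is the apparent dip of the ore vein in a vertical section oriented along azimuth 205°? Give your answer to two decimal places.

Let the plane be z = a·easting + b·northing + c.
W-102−W-101: 147a − 139b = −86.3;  W-103−W-101: −69a − 167b = 20.3.
Solving gives a = −0.50480, b = 0.08701.
Unit vector along 205° is (sin 205°, cos 205°) = (-0.4226, -0.9063).
Slope in that direction = a·(-0.4226) + b·(-0.9063) = 0.13448.
Apparent dip = arctan|0.13448| = 7.66° (true dip is 27.1°, so apparent ≤ true as expected).

7.66°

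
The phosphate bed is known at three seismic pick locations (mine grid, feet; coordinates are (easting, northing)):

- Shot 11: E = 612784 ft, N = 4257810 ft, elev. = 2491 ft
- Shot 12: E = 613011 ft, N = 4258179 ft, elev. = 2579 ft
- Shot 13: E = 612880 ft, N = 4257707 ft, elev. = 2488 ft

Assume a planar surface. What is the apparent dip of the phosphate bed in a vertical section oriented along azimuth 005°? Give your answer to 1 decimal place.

9.4°

Let the plane be z = a·E + b·N + c.
Shot 12−Shot 11: 227a + 369b = 88;  Shot 13−Shot 11: 96a − 103b = −3.
Solving gives a = 0.13531, b = 0.15524.
Unit vector along 005° is (sin 5°, cos 5°) = (0.0872, 0.9962).
Slope in that direction = a·(0.0872) + b·(0.9962) = 0.16644.
Apparent dip = arctan|0.16644| = 9.4° (true dip is 11.6°, so apparent ≤ true as expected).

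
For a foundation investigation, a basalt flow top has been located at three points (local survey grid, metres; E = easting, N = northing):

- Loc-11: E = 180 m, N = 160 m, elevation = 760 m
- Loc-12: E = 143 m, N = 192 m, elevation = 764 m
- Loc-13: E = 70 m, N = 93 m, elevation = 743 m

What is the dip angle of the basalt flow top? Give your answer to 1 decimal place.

10.4°

Two edge vectors: Loc-11→Loc-12 = (-37, 32, 4), Loc-11→Loc-13 = (-110, -67, -17).
Normal n = (Loc-11→Loc-12) × (Loc-11→Loc-13) = (-276, -1069, 5999).
So ∂z/∂E = −n_x/n_z = 0.04601 and ∂z/∂N = −n_y/n_z = 0.17820.
Gradient magnitude |∇z| = √(a² + b²) = √(0.00212 + 0.03175) = 0.18404.
True dip = arctan(0.18404) = 10.4°, dipping toward SSW (azimuth ≈ 194°).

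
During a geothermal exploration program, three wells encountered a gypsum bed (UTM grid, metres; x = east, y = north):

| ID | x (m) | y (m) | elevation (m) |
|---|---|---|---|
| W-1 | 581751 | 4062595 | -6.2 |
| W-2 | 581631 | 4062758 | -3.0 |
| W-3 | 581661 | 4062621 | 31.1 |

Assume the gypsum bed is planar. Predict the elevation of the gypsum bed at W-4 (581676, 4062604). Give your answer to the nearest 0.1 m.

Two edge vectors: W-1→W-2 = (-120, 163, 3.2), W-1→W-3 = (-90, 26, 37.3).
Normal n = (W-1→W-2) × (W-1→W-3) = (5996.7, 4188, 11550).
So ∂z/∂x = −n_x/n_z = −0.519194805 and ∂z/∂y = −n_y/n_z = −0.362597403.
Intercept c from W-1: -6.2 + 302042.10 + 1473086.39 = 1775122.29.
At (581676, 4062604): z = −302003.2 − 1473089.7 + 1775122.29 = 29.5 m.

29.5 m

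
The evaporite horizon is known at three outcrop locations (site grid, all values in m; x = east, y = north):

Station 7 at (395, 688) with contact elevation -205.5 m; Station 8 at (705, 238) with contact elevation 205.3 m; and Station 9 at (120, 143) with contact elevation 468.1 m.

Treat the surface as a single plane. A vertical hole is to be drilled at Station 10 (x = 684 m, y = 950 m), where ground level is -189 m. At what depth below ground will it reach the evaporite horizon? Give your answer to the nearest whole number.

Let the plane be z = a·x + b·y + c.
Station 8−Station 7: 310a − 450b = 410.8;  Station 9−Station 7: −275a − 545b = 673.6.
Solving gives a = −0.27070, b = −1.09937.
Then c = -205.5 − a·395 − b·688 = 657.79.
At (684, 950): z_contact = −185.2 − 1044.4 + 657.79 = -571.8 m.
Depth below ground = -189 − (-571.8) = 383 m.

383 m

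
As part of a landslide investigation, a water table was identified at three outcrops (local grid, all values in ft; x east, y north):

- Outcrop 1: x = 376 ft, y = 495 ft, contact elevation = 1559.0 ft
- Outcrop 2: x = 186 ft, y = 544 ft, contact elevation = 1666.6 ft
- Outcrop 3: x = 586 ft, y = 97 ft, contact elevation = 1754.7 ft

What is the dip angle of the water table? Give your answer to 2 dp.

50.59°

Let the plane be z = a·x + b·y + c.
Outcrop 2−Outcrop 1: −190a + 49b = 107.6;  Outcrop 3−Outcrop 1: 210a − 398b = 195.7.
Solving gives a = −0.80230, b = −0.91503.
Gradient magnitude |∇z| = √(a² + b²) = √(0.64368 + 0.83728) = 1.21695.
True dip = arctan(1.21695) = 50.59°, dipping toward NE (azimuth ≈ 041°).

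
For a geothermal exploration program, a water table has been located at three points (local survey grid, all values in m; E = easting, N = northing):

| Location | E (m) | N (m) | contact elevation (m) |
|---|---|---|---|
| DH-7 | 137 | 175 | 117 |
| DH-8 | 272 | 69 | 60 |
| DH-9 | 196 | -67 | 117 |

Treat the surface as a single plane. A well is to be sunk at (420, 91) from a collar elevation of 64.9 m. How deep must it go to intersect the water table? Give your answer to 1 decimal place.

85.0 m

Two edge vectors: DH-7→DH-8 = (135, -106, -57), DH-7→DH-9 = (59, -242, 0).
Normal n = (DH-7→DH-8) × (DH-7→DH-9) = (-13794, -3363, -26416).
So ∂z/∂E = −n_x/n_z = −0.52218 and ∂z/∂N = −n_y/n_z = −0.12731.
Intercept c from DH-7: 117 + 71.54 + 22.28 = 210.82.
At (420, 91): z_contact = −219.32 − 11.59 + 210.82 = -20.08 m.
Depth below ground = 64.9 − (-20.08) = 85.0 m.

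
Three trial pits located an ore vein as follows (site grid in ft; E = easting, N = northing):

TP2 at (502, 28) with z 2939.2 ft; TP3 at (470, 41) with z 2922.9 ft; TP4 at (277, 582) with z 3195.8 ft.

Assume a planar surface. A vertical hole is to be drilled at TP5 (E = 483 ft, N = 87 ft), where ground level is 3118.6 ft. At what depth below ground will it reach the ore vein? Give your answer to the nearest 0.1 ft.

147.9 ft

Two edge vectors: TP2→TP3 = (-32, 13, -16.3), TP2→TP4 = (-225, 554, 256.6).
Normal n = (TP2→TP3) × (TP2→TP4) = (12366, 11878.7, -14803).
So ∂z/∂E = −n_x/n_z = 0.83537 and ∂z/∂N = −n_y/n_z = 0.80245.
Intercept c from TP2: 2939.2 − 419.36 − 22.47 = 2497.37.
At (483, 87): z_contact = 403.48 + 69.81 + 2497.37 = 2970.67 ft.
Depth below ground = 3118.6 − 2970.67 = 147.9 ft.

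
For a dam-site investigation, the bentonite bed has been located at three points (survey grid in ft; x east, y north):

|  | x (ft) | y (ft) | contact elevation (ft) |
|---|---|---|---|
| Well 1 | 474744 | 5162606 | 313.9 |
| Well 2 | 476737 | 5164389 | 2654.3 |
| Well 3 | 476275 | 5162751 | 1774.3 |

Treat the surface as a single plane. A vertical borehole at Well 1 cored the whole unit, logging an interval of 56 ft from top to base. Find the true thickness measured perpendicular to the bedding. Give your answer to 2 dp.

Two edge vectors: Well 1→Well 2 = (1993, 1783, 2340.4), Well 1→Well 3 = (1531, 145, 1460.4).
Normal n = (Well 1→Well 2) × (Well 1→Well 3) = (2264535.2, 672575.2, -2440788).
So ∂z/∂x = −n_x/n_z = 0.92779 and ∂z/∂y = −n_y/n_z = 0.27556.
|∇z| = √(a²+b²) = 0.96784, so dip δ = arctan(0.96784) = 44.06°.
True thickness = vertical thickness × cos δ = 56 × cos 44.06° = 40.24 ft.

40.24 ft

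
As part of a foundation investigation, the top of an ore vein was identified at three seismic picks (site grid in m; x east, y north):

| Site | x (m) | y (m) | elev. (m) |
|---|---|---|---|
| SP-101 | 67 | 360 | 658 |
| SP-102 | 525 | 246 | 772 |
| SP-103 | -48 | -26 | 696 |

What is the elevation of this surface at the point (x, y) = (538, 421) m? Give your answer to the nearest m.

747 m

Let the plane be z = a·x + b·y + c.
SP-102−SP-101: 458a − 114b = 114;  SP-103−SP-101: −115a − 386b = 38.
Solving gives a = 0.20891, b = −0.16069.
Then c = 658 − a·67 − b·360 = 701.85.
At (538, 421): z = 112.4 − 67.6 + 701.85 = 746.6 m.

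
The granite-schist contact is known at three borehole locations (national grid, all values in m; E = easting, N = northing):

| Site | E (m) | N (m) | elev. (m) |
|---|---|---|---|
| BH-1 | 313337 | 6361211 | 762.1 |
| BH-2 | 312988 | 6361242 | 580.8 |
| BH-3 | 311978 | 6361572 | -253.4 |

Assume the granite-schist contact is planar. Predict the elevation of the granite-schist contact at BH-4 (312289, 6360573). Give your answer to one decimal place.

1159.4 m

Let the plane be z = a·E + b·N + c.
BH-2−BH-1: −349a + 31b = −181.3;  BH-3−BH-1: −1359a + 361b = −1015.5.
Solving gives a = 0.405065585, b = −1.288132602.
Then c = 762.1 − a·313337 − b·6361211 = 8067923.34.
At (312289, 6360573): z = 126497.5 − 8193261.4 + 8067923.34 = 1159.4 m.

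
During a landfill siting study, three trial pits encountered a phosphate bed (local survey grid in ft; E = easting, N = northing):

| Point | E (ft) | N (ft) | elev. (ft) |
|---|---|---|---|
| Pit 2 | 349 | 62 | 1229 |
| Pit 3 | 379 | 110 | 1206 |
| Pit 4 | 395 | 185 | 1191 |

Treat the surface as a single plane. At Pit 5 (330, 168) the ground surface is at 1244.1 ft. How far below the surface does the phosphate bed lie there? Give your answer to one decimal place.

8.1 ft

Let the plane be z = a·E + b·N + c.
Pit 3−Pit 2: 30a + 48b = −23;  Pit 4−Pit 2: 46a + 123b = −38.
Solving gives a = −0.67814, b = −0.05533.
Then c = 1229 − a·349 − b·62 = 1469.10.
At (330, 168): z_contact = −223.79 − 9.30 + 1469.10 = 1236.02 ft.
Depth below ground = 1244.1 − 1236.02 = 8.1 ft.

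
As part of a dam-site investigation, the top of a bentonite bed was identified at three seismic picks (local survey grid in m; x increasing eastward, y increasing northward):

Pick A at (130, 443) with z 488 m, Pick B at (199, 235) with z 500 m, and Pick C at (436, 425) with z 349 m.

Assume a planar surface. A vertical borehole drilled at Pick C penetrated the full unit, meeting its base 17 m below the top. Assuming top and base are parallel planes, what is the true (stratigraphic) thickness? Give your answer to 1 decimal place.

Two edge vectors: Pick A→Pick B = (69, -208, 12), Pick A→Pick C = (306, -18, -139).
Normal n = (Pick A→Pick B) × (Pick A→Pick C) = (29128, 13263, 62406).
So ∂z/∂x = −n_x/n_z = −0.46675 and ∂z/∂y = −n_y/n_z = −0.21253.
|∇z| = √(a²+b²) = 0.51286, so dip δ = arctan(0.51286) = 27.15°.
True thickness = vertical thickness × cos δ = 17 × cos 27.15° = 15.1 m.

15.1 m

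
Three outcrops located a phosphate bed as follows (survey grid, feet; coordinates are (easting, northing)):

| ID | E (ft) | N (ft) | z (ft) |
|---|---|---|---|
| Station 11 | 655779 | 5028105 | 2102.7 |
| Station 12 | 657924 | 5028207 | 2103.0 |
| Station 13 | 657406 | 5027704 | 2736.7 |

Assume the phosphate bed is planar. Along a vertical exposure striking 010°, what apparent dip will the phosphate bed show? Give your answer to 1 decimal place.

52.3°

Let the plane be z = a·E + b·N + c.
Station 12−Station 11: 2145a + 102b = 0.3;  Station 13−Station 11: 1627a − 401b = 634.
Solving gives a = 0.06314, b = −1.32486.
Unit vector along 010° is (sin 10°, cos 10°) = (0.1736, 0.9848).
Slope in that direction = a·(0.1736) + b·(0.9848) = −1.29377.
Apparent dip = arctan|1.29377| = 52.3° (true dip is 53.0°, so apparent ≤ true as expected).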